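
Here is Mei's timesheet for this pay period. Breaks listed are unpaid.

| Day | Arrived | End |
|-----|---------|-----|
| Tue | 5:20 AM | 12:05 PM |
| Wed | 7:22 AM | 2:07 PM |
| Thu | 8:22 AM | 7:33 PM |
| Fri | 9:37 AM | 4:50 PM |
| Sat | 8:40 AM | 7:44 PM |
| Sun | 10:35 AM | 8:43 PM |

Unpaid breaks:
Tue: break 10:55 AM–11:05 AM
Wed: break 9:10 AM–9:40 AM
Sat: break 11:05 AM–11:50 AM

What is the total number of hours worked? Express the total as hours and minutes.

51 h 41 min

Tue: 5:20 AM–12:05 PM = 6 h 45 min; less 10 min break → 6 h 35 min
Wed: 7:22 AM–2:07 PM = 6 h 45 min; less 30 min break → 6 h 15 min
Thu: 8:22 AM–7:33 PM = 11 h 11 min
Fri: 9:37 AM–4:50 PM = 7 h 13 min
Sat: 8:40 AM–7:44 PM = 11 h 4 min; less 45 min break → 10 h 19 min
Sun: 10:35 AM–8:43 PM = 10 h 8 min
Total: 6 h 35 min + 6 h 15 min + 11 h 11 min + 7 h 13 min + 10 h 19 min + 10 h 8 min = 51 h 41 min.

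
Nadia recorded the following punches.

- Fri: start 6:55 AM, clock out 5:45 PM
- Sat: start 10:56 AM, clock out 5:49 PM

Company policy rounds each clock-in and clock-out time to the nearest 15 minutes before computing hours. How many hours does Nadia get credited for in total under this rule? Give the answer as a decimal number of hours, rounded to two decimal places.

17.50 hours

Fri: in 6:55 AM→7:00 AM, out 5:45 PM→5:45 PM; 10 h 45 min
Sat: in 10:56 AM→11:00 AM, out 5:49 PM→5:45 PM; 6 h 45 min
Total credited: 17 h 30 min.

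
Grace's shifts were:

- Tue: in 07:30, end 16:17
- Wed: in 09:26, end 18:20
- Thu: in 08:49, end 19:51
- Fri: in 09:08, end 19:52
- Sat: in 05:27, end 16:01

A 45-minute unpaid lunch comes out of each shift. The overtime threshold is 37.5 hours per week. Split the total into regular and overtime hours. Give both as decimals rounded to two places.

Tue: 07:30–16:17 = 8 h 47 min; less 45 min break → 8 h 2 min
Wed: 09:26–18:20 = 8 h 54 min; less 45 min break → 8 h 9 min
Thu: 08:49–19:51 = 11 h 2 min; less 45 min break → 10 h 17 min
Fri: 09:08–19:52 = 10 h 44 min; less 45 min break → 9 h 59 min
Sat: 05:27–16:01 = 10 h 34 min; less 45 min break → 9 h 49 min
Total worked: 46 h 16 min = 46.27 h.
Threshold 37.5 h → overtime 8 h 46 min, regular 37 h 30 min.

Regular 37.50 hours, overtime 8.77 hours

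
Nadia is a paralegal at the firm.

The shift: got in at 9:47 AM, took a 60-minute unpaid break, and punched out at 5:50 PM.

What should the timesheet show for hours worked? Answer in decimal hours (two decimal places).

The shift: 9:47 AM–5:50 PM = 8 h 3 min; less 60 min break → 7 h 3 min

7.05 hours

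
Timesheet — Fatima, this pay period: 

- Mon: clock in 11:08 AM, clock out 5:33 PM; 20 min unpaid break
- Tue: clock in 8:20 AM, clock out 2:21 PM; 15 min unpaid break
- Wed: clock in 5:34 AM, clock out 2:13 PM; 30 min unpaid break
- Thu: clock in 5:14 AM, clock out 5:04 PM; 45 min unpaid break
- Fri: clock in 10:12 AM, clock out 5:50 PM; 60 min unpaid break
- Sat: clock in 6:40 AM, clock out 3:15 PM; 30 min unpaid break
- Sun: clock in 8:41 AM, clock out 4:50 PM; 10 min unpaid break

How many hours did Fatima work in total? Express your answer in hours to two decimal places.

53.78 hours

Mon: 11:08 AM–5:33 PM = 6 h 25 min; less 20 min break → 6 h 5 min
Tue: 8:20 AM–2:21 PM = 6 h 1 min; less 15 min break → 5 h 46 min
Wed: 5:34 AM–2:13 PM = 8 h 39 min; less 30 min break → 8 h 9 min
Thu: 5:14 AM–5:04 PM = 11 h 50 min; less 45 min break → 11 h 5 min
Fri: 10:12 AM–5:50 PM = 7 h 38 min; less 60 min break → 6 h 38 min
Sat: 6:40 AM–3:15 PM = 8 h 35 min; less 30 min break → 8 h 5 min
Sun: 8:41 AM–4:50 PM = 8 h 9 min; less 10 min break → 7 h 59 min
Total: 6 h 5 min + 5 h 46 min + 8 h 9 min + 11 h 5 min + 6 h 38 min + 8 h 5 min + 7 h 59 min = 53 h 47 min.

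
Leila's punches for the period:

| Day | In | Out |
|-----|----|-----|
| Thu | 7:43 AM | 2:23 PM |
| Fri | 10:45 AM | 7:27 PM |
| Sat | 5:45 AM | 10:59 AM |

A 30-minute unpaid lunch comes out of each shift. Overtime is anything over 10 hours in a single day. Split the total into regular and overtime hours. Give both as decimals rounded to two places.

Thu: 7:43 AM–2:23 PM = 6 h 40 min; less 30 min break → 6 h 10 min
Fri: 10:45 AM–7:27 PM = 8 h 42 min; less 30 min break → 8 h 12 min
Sat: 5:45 AM–10:59 AM = 5 h 14 min; less 30 min break → 4 h 44 min
Thu reg 6 h 10 min / OT 0 h 0 min; Fri reg 8 h 12 min / OT 0 h 0 min; Sat reg 4 h 44 min / OT 0 h 0 min.
Totals: regular 19 h 6 min, overtime 0 h 0 min.

Regular 19.10 hours, overtime 0.00 hours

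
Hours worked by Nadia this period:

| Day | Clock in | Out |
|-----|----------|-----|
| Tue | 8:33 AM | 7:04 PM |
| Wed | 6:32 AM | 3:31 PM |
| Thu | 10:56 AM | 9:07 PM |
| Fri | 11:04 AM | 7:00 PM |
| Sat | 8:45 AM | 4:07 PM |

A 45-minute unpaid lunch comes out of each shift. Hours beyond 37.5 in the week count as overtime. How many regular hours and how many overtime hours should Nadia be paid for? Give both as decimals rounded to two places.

Tue: 8:33 AM–7:04 PM = 10 h 31 min; less 45 min break → 9 h 46 min
Wed: 6:32 AM–3:31 PM = 8 h 59 min; less 45 min break → 8 h 14 min
Thu: 10:56 AM–9:07 PM = 10 h 11 min; less 45 min break → 9 h 26 min
Fri: 11:04 AM–7:00 PM = 7 h 56 min; less 45 min break → 7 h 11 min
Sat: 8:45 AM–4:07 PM = 7 h 22 min; less 45 min break → 6 h 37 min
Total worked: 41 h 14 min = 41.23 h.
Threshold 37.5 h → overtime 3 h 44 min, regular 37 h 30 min.

Regular 37.50 hours, overtime 3.73 hours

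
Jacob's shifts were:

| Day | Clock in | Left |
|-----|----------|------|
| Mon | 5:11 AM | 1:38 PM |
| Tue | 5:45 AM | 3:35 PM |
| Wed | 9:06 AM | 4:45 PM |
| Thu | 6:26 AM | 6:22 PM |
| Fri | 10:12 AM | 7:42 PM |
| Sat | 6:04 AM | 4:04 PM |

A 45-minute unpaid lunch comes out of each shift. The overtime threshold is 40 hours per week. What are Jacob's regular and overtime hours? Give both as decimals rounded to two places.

Regular 40.00 hours, overtime 12.87 hours

Mon: 5:11 AM–1:38 PM = 8 h 27 min; less 45 min break → 7 h 42 min
Tue: 5:45 AM–3:35 PM = 9 h 50 min; less 45 min break → 9 h 5 min
Wed: 9:06 AM–4:45 PM = 7 h 39 min; less 45 min break → 6 h 54 min
Thu: 6:26 AM–6:22 PM = 11 h 56 min; less 45 min break → 11 h 11 min
Fri: 10:12 AM–7:42 PM = 9 h 30 min; less 45 min break → 8 h 45 min
Sat: 6:04 AM–4:04 PM = 10 h 0 min; less 45 min break → 9 h 15 min
Total worked: 52 h 52 min = 52.87 h.
Threshold 40 h → overtime 12 h 52 min, regular 40 h 0 min.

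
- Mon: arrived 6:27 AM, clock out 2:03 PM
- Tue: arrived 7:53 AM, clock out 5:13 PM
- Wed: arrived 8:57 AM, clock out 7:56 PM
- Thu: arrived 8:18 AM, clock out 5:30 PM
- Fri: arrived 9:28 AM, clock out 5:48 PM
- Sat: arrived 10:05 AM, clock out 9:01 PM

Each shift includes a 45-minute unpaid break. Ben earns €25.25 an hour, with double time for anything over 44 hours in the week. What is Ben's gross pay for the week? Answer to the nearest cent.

Mon: 6:27 AM–2:03 PM = 7 h 36 min; less 45 min break → 6 h 51 min
Tue: 7:53 AM–5:13 PM = 9 h 20 min; less 45 min break → 8 h 35 min
Wed: 8:57 AM–7:56 PM = 10 h 59 min; less 45 min break → 10 h 14 min
Thu: 8:18 AM–5:30 PM = 9 h 12 min; less 45 min break → 8 h 27 min
Fri: 9:28 AM–5:48 PM = 8 h 20 min; less 45 min break → 7 h 35 min
Sat: 10:05 AM–9:01 PM = 10 h 56 min; less 45 min break → 10 h 11 min
Total worked: 51 h 53 min = 3113 min.
Regular 44 h 0 min = 2640 min at €25.25/h; overtime 7 h 53 min = 473 min at €50.50/h.
Pay = (2640 × €25.25 + 473 × €50.50) ÷ 60 = €1509.11.

€1509.11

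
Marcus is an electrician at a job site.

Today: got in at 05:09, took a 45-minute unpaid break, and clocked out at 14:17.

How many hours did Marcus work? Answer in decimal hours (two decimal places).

8.38 hours

Today: 05:09–14:17 = 9 h 8 min; less 45 min break → 8 h 23 min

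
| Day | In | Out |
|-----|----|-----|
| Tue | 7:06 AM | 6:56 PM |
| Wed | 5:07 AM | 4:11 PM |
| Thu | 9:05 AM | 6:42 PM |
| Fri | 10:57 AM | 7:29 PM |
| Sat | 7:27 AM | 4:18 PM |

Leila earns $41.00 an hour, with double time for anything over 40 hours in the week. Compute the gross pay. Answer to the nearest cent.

Tue: 7:06 AM–6:56 PM = 11 h 50 min
Wed: 5:07 AM–4:11 PM = 11 h 4 min
Thu: 9:05 AM–6:42 PM = 9 h 37 min
Fri: 10:57 AM–7:29 PM = 8 h 32 min
Sat: 7:27 AM–4:18 PM = 8 h 51 min
Total worked: 49 h 54 min = 2994 min.
Regular 40 h 0 min = 2400 min at $41.00/h; overtime 9 h 54 min = 594 min at $82.00/h.
Pay = (2400 × $41.00 + 594 × $82.00) ÷ 60 = $2451.80.

$2451.80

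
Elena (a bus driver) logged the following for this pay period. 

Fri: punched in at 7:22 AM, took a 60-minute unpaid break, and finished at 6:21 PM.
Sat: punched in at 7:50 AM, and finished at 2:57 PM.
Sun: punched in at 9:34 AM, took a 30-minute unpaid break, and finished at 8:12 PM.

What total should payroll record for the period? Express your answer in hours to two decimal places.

Fri: 7:22 AM–6:21 PM = 10 h 59 min; less 60 min break → 9 h 59 min
Sat: 7:50 AM–2:57 PM = 7 h 7 min
Sun: 9:34 AM–8:12 PM = 10 h 38 min; less 30 min break → 10 h 8 min
Total: 9 h 59 min + 7 h 7 min + 10 h 8 min = 27 h 14 min.

27.23 hours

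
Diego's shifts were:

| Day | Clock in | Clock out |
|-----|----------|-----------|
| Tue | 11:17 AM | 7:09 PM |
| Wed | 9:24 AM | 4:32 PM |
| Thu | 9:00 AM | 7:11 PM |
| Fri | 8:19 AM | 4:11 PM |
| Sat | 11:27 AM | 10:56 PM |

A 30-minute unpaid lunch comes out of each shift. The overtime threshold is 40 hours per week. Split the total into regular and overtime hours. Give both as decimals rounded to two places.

Tue: 11:17 AM–7:09 PM = 7 h 52 min; less 30 min break → 7 h 22 min
Wed: 9:24 AM–4:32 PM = 7 h 8 min; less 30 min break → 6 h 38 min
Thu: 9:00 AM–7:11 PM = 10 h 11 min; less 30 min break → 9 h 41 min
Fri: 8:19 AM–4:11 PM = 7 h 52 min; less 30 min break → 7 h 22 min
Sat: 11:27 AM–10:56 PM = 11 h 29 min; less 30 min break → 10 h 59 min
Total worked: 42 h 2 min = 42.03 h.
Threshold 40 h → overtime 2 h 2 min, regular 40 h 0 min.

Regular 40.00 hours, overtime 2.03 hours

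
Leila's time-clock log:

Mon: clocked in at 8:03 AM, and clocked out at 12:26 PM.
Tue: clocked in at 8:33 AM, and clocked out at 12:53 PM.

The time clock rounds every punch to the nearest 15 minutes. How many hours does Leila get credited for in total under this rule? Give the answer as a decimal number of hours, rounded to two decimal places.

Mon: in 8:03 AM→8:00 AM, out 12:26 PM→12:30 PM; 4 h 30 min
Tue: in 8:33 AM→8:30 AM, out 12:53 PM→1:00 PM; 4 h 30 min
Total credited: 9 h 0 min.

9.00 hours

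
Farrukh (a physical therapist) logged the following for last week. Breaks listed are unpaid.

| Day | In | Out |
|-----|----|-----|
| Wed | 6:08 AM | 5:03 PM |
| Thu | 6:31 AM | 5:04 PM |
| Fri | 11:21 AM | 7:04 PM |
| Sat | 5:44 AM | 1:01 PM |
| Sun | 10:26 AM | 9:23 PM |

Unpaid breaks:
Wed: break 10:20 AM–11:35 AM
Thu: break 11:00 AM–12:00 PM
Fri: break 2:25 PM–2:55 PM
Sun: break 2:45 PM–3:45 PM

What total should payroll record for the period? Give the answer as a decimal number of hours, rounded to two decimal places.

Wed: 6:08 AM–5:03 PM = 10 h 55 min; less 75 min break → 9 h 40 min
Thu: 6:31 AM–5:04 PM = 10 h 33 min; less 60 min break → 9 h 33 min
Fri: 11:21 AM–7:04 PM = 7 h 43 min; less 30 min break → 7 h 13 min
Sat: 5:44 AM–1:01 PM = 7 h 17 min
Sun: 10:26 AM–9:23 PM = 10 h 57 min; less 60 min break → 9 h 57 min
Total: 9 h 40 min + 9 h 33 min + 7 h 13 min + 7 h 17 min + 9 h 57 min = 43 h 40 min.

43.67 hours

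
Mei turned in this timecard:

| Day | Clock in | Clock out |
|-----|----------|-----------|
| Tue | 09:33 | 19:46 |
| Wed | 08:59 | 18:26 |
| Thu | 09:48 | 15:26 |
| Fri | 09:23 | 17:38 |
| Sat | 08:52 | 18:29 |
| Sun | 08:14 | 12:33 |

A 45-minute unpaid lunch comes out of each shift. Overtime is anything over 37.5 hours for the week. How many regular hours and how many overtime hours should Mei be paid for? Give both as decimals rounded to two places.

Regular 37.50 hours, overtime 5.48 hours

Tue: 09:33–19:46 = 10 h 13 min; less 45 min break → 9 h 28 min
Wed: 08:59–18:26 = 9 h 27 min; less 45 min break → 8 h 42 min
Thu: 09:48–15:26 = 5 h 38 min; less 45 min break → 4 h 53 min
Fri: 09:23–17:38 = 8 h 15 min; less 45 min break → 7 h 30 min
Sat: 08:52–18:29 = 9 h 37 min; less 45 min break → 8 h 52 min
Sun: 08:14–12:33 = 4 h 19 min; less 45 min break → 3 h 34 min
Total worked: 42 h 59 min = 42.98 h.
Threshold 37.5 h → overtime 5 h 29 min, regular 37 h 30 min.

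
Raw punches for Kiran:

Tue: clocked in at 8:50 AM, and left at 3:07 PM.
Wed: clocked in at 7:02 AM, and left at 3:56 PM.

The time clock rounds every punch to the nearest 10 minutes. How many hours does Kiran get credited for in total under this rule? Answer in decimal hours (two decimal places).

Tue: in 8:50 AM→8:50 AM, out 3:07 PM→3:10 PM; 6 h 20 min
Wed: in 7:02 AM→7:00 AM, out 3:56 PM→4:00 PM; 9 h 0 min
Total credited: 15 h 20 min.

15.33 hours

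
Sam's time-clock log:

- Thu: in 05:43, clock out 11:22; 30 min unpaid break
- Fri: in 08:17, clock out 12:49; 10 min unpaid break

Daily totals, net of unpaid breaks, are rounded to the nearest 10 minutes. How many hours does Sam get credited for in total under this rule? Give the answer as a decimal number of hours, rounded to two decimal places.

9.50 hours

Thu: 05:43–11:22 = 5 h 39 min − 30 min = 5 h 9 min → rounds to 5 h 10 min
Fri: 08:17–12:49 = 4 h 32 min − 10 min = 4 h 22 min → rounds to 4 h 20 min
Total credited: 9 h 30 min.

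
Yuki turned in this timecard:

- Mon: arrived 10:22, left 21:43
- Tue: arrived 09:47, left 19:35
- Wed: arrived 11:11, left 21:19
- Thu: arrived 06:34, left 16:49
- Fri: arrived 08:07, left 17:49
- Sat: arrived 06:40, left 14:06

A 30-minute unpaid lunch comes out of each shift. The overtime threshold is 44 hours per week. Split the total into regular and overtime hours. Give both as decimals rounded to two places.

Regular 44.00 hours, overtime 11.67 hours

Mon: 10:22–21:43 = 11 h 21 min; less 30 min break → 10 h 51 min
Tue: 09:47–19:35 = 9 h 48 min; less 30 min break → 9 h 18 min
Wed: 11:11–21:19 = 10 h 8 min; less 30 min break → 9 h 38 min
Thu: 06:34–16:49 = 10 h 15 min; less 30 min break → 9 h 45 min
Fri: 08:07–17:49 = 9 h 42 min; less 30 min break → 9 h 12 min
Sat: 06:40–14:06 = 7 h 26 min; less 30 min break → 6 h 56 min
Total worked: 55 h 40 min = 55.67 h.
Threshold 44 h → overtime 11 h 40 min, regular 44 h 0 min.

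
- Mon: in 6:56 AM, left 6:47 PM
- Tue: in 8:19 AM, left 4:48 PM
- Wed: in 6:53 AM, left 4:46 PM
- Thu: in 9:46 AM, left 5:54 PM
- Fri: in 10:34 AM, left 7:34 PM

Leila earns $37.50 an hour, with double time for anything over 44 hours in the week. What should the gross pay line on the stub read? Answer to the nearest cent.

$1901.25

Mon: 6:56 AM–6:47 PM = 11 h 51 min
Tue: 8:19 AM–4:48 PM = 8 h 29 min
Wed: 6:53 AM–4:46 PM = 9 h 53 min
Thu: 9:46 AM–5:54 PM = 8 h 8 min
Fri: 10:34 AM–7:34 PM = 9 h 0 min
Total worked: 47 h 21 min = 2841 min.
Regular 44 h 0 min = 2640 min at $37.50/h; overtime 3 h 21 min = 201 min at $75.00/h.
Pay = (2640 × $37.50 + 201 × $75.00) ÷ 60 = $1901.25.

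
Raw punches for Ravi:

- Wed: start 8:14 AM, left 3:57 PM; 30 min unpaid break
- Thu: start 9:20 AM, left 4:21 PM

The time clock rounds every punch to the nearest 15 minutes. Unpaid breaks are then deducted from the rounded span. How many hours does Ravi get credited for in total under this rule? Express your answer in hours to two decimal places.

Wed: in 8:14 AM→8:15 AM, out 3:57 PM→4:00 PM; 7 h 45 min − 30 min = 7 h 15 min
Thu: in 9:20 AM→9:15 AM, out 4:21 PM→4:15 PM; 7 h 0 min
Total credited: 14 h 15 min.

14.25 hours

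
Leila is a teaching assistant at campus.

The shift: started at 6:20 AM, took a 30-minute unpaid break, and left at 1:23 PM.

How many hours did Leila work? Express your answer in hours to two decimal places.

The shift: 6:20 AM–1:23 PM = 7 h 3 min; less 30 min break → 6 h 33 min

6.55 hours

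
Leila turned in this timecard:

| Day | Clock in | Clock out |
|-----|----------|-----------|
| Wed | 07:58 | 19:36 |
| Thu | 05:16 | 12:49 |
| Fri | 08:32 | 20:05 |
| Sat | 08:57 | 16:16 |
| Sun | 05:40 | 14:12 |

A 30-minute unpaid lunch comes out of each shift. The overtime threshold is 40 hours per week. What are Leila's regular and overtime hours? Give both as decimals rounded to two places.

Regular 40.00 hours, overtime 4.08 hours

Wed: 07:58–19:36 = 11 h 38 min; less 30 min break → 11 h 8 min
Thu: 05:16–12:49 = 7 h 33 min; less 30 min break → 7 h 3 min
Fri: 08:32–20:05 = 11 h 33 min; less 30 min break → 11 h 3 min
Sat: 08:57–16:16 = 7 h 19 min; less 30 min break → 6 h 49 min
Sun: 05:40–14:12 = 8 h 32 min; less 30 min break → 8 h 2 min
Total worked: 44 h 5 min = 44.08 h.
Threshold 40 h → overtime 4 h 5 min, regular 40 h 0 min.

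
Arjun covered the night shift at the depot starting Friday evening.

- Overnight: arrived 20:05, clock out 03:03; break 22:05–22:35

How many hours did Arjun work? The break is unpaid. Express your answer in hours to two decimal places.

Overnight: 20:05 → midnight = 3 h 55 min; midnight → 03:03 = 3 h 3 min; span 6 h 58 min; less 30 min break → 6 h 28 min

6.47 hours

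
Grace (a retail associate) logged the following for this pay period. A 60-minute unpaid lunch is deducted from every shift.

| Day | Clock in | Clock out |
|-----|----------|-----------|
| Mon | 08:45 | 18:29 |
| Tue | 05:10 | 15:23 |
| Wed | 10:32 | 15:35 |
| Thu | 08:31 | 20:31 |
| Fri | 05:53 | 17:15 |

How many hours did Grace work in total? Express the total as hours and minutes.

43 h 22 min

Mon: 08:45–18:29 = 9 h 44 min; less 60 min break → 8 h 44 min
Tue: 05:10–15:23 = 10 h 13 min; less 60 min break → 9 h 13 min
Wed: 10:32–15:35 = 5 h 3 min; less 60 min break → 4 h 3 min
Thu: 08:31–20:31 = 12 h 0 min; less 60 min break → 11 h 0 min
Fri: 05:53–17:15 = 11 h 22 min; less 60 min break → 10 h 22 min
Total: 8 h 44 min + 9 h 13 min + 4 h 3 min + 11 h 0 min + 10 h 22 min = 43 h 22 min.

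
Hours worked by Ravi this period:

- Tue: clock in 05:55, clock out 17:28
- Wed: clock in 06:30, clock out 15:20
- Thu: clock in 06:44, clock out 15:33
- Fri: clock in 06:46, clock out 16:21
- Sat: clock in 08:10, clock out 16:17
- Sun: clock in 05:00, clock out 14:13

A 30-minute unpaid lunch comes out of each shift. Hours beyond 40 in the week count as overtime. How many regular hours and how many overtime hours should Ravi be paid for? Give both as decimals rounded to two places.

Regular 40.00 hours, overtime 13.12 hours

Tue: 05:55–17:28 = 11 h 33 min; less 30 min break → 11 h 3 min
Wed: 06:30–15:20 = 8 h 50 min; less 30 min break → 8 h 20 min
Thu: 06:44–15:33 = 8 h 49 min; less 30 min break → 8 h 19 min
Fri: 06:46–16:21 = 9 h 35 min; less 30 min break → 9 h 5 min
Sat: 08:10–16:17 = 8 h 7 min; less 30 min break → 7 h 37 min
Sun: 05:00–14:13 = 9 h 13 min; less 30 min break → 8 h 43 min
Total worked: 53 h 7 min = 53.12 h.
Threshold 40 h → overtime 13 h 7 min, regular 40 h 0 min.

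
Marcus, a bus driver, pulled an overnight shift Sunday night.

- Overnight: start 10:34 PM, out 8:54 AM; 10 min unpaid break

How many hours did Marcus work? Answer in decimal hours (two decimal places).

Overnight: 10:34 PM → midnight = 1 h 26 min; midnight → 8:54 AM = 8 h 54 min; span 10 h 20 min; less 10 min break → 10 h 10 min

10.17 hours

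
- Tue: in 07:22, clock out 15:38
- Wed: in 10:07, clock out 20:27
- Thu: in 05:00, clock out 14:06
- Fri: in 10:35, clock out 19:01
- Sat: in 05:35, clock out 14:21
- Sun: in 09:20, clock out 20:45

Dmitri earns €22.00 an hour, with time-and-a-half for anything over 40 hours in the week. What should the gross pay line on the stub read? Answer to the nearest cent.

Tue: 07:22–15:38 = 8 h 16 min
Wed: 10:07–20:27 = 10 h 20 min
Thu: 05:00–14:06 = 9 h 6 min
Fri: 10:35–19:01 = 8 h 26 min
Sat: 05:35–14:21 = 8 h 46 min
Sun: 09:20–20:45 = 11 h 25 min
Total worked: 56 h 19 min = 3379 min.
Regular 40 h 0 min = 2400 min at €22.00/h; overtime 16 h 19 min = 979 min at €33.00/h.
Pay = (2400 × €22.00 + 979 × €33.00) ÷ 60 = €1418.45.

€1418.45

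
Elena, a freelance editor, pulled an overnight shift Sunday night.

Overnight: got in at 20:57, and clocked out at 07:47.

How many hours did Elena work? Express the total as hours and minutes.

10 h 50 min

Overnight: 20:57 → midnight = 3 h 3 min; midnight → 07:47 = 7 h 47 min; span 10 h 50 min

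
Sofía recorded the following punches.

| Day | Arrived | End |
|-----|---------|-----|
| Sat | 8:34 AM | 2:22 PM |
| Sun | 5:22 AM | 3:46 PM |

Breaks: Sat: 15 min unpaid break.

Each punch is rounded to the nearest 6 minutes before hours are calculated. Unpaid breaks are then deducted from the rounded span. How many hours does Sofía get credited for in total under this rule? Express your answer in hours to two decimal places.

Sat: in 8:34 AM→8:36 AM, out 2:22 PM→2:24 PM; 5 h 48 min − 15 min = 5 h 33 min
Sun: in 5:22 AM→5:24 AM, out 3:46 PM→3:48 PM; 10 h 24 min
Total credited: 15 h 57 min.

15.95 hours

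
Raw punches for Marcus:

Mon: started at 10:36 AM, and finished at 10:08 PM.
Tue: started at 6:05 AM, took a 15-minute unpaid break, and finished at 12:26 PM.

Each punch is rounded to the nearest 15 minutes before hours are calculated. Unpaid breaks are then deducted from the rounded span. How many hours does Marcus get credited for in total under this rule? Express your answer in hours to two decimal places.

18.00 hours

Mon: in 10:36 AM→10:30 AM, out 10:08 PM→10:15 PM; 11 h 45 min
Tue: in 6:05 AM→6:00 AM, out 12:26 PM→12:30 PM; 6 h 30 min − 15 min = 6 h 15 min
Total credited: 18 h 0 min.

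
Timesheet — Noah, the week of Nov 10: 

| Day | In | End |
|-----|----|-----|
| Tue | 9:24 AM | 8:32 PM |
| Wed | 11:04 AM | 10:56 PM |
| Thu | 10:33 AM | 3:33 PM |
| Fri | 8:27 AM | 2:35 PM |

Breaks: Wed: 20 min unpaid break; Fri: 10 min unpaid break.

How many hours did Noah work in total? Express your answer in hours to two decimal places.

33.63 hours

Tue: 9:24 AM–8:32 PM = 11 h 8 min
Wed: 11:04 AM–10:56 PM = 11 h 52 min; less 20 min break → 11 h 32 min
Thu: 10:33 AM–3:33 PM = 5 h 0 min
Fri: 8:27 AM–2:35 PM = 6 h 8 min; less 10 min break → 5 h 58 min
Total: 11 h 8 min + 11 h 32 min + 5 h 0 min + 5 h 58 min = 33 h 38 min.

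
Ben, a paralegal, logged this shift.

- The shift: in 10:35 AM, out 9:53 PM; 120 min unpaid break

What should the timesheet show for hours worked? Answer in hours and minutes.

The shift: 10:35 AM–9:53 PM = 11 h 18 min; less 120 min break → 9 h 18 min

9 h 18 min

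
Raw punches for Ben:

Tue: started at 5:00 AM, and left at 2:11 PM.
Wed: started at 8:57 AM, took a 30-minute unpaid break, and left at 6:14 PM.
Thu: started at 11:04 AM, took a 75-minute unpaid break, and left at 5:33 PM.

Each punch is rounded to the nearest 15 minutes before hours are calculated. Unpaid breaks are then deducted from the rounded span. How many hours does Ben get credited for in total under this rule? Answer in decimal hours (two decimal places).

23.25 hours

Tue: in 5:00 AM→5:00 AM, out 2:11 PM→2:15 PM; 9 h 15 min
Wed: in 8:57 AM→9:00 AM, out 6:14 PM→6:15 PM; 9 h 15 min − 30 min = 8 h 45 min
Thu: in 11:04 AM→11:00 AM, out 5:33 PM→5:30 PM; 6 h 30 min − 75 min = 5 h 15 min
Total credited: 23 h 15 min.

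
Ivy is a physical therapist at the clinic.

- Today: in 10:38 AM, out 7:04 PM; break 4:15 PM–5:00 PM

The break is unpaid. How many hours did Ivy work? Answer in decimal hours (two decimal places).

7.68 hours

Today: 10:38 AM–7:04 PM = 8 h 26 min; less 45 min break → 7 h 41 min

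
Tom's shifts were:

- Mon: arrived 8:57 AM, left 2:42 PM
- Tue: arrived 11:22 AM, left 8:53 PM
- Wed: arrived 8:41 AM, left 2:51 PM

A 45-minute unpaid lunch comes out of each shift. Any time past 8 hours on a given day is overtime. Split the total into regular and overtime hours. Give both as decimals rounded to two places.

Regular 18.42 hours, overtime 0.77 hours

Mon: 8:57 AM–2:42 PM = 5 h 45 min; less 45 min break → 5 h 0 min
Tue: 11:22 AM–8:53 PM = 9 h 31 min; less 45 min break → 8 h 46 min
Wed: 8:41 AM–2:51 PM = 6 h 10 min; less 45 min break → 5 h 25 min
Mon reg 5 h 0 min / OT 0 h 0 min; Tue reg 8 h 0 min / OT 0 h 46 min; Wed reg 5 h 25 min / OT 0 h 0 min.
Totals: regular 18 h 25 min, overtime 0 h 46 min.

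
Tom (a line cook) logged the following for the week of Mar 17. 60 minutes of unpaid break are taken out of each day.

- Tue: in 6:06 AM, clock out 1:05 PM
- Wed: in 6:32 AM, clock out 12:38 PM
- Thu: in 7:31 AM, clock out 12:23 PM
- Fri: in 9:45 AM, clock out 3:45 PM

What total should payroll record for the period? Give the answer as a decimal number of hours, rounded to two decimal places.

Tue: 6:06 AM–1:05 PM = 6 h 59 min; less 60 min break → 5 h 59 min
Wed: 6:32 AM–12:38 PM = 6 h 6 min; less 60 min break → 5 h 6 min
Thu: 7:31 AM–12:23 PM = 4 h 52 min; less 60 min break → 3 h 52 min
Fri: 9:45 AM–3:45 PM = 6 h 0 min; less 60 min break → 5 h 0 min
Total: 5 h 59 min + 5 h 6 min + 3 h 52 min + 5 h 0 min = 19 h 57 min.

19.95 hours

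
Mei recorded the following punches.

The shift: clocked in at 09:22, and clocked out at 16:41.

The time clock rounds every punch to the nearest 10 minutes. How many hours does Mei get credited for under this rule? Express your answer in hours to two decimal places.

The shift: in 09:22→09:20, out 16:41→16:40; 7 h 20 min

7.33 hours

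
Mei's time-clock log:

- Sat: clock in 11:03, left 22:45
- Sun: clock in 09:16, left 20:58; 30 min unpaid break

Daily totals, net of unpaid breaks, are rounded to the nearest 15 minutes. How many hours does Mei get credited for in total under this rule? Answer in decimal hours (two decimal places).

23.00 hours

Sat: 11:03–22:45 = 11 h 42 min → rounds to 11 h 45 min
Sun: 09:16–20:58 = 11 h 42 min − 30 min = 11 h 12 min → rounds to 11 h 15 min
Total credited: 23 h 0 min.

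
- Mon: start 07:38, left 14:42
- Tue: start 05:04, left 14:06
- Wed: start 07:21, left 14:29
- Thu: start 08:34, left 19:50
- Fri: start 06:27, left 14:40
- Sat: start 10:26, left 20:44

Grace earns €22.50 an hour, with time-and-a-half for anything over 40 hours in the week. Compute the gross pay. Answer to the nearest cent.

Mon: 07:38–14:42 = 7 h 4 min
Tue: 05:04–14:06 = 9 h 2 min
Wed: 07:21–14:29 = 7 h 8 min
Thu: 08:34–19:50 = 11 h 16 min
Fri: 06:27–14:40 = 8 h 13 min
Sat: 10:26–20:44 = 10 h 18 min
Total worked: 53 h 1 min = 3181 min.
Regular 40 h 0 min = 2400 min at €22.50/h; overtime 13 h 1 min = 781 min at €33.75/h.
Pay = (2400 × €22.50 + 781 × €33.75) ÷ 60 = €1339.31.

€1339.31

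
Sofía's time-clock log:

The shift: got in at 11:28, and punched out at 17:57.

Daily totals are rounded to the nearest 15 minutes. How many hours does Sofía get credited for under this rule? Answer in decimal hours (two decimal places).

6.50 hours

The shift: 11:28–17:57 = 6 h 29 min → rounds to 6 h 30 min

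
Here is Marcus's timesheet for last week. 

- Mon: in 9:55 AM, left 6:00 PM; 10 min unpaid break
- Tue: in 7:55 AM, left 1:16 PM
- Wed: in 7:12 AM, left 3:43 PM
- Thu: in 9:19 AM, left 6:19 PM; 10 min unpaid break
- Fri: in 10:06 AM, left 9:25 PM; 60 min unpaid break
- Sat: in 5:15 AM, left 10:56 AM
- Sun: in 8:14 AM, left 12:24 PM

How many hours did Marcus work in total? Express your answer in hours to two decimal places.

50.78 hours

Mon: 9:55 AM–6:00 PM = 8 h 5 min; less 10 min break → 7 h 55 min
Tue: 7:55 AM–1:16 PM = 5 h 21 min
Wed: 7:12 AM–3:43 PM = 8 h 31 min
Thu: 9:19 AM–6:19 PM = 9 h 0 min; less 10 min break → 8 h 50 min
Fri: 10:06 AM–9:25 PM = 11 h 19 min; less 60 min break → 10 h 19 min
Sat: 5:15 AM–10:56 AM = 5 h 41 min
Sun: 8:14 AM–12:24 PM = 4 h 10 min
Total: 7 h 55 min + 5 h 21 min + 8 h 31 min + 8 h 50 min + 10 h 19 min + 5 h 41 min + 4 h 10 min = 50 h 47 min.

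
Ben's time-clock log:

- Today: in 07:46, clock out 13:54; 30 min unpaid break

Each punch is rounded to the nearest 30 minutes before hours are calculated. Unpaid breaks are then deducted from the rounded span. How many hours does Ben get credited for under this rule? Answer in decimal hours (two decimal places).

5.50 hours

Today: in 07:46→08:00, out 13:54→14:00; 6 h 0 min − 30 min = 5 h 30 min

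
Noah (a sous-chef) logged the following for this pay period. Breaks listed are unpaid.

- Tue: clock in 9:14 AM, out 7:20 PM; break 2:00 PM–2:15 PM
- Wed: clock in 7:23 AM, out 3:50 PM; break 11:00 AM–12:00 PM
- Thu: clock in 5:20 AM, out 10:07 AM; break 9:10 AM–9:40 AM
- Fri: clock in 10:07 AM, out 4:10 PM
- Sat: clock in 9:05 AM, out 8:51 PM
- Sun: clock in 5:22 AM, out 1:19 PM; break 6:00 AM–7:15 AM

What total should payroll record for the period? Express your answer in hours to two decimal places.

46.10 hours

Tue: 9:14 AM–7:20 PM = 10 h 6 min; less 15 min break → 9 h 51 min
Wed: 7:23 AM–3:50 PM = 8 h 27 min; less 60 min break → 7 h 27 min
Thu: 5:20 AM–10:07 AM = 4 h 47 min; less 30 min break → 4 h 17 min
Fri: 10:07 AM–4:10 PM = 6 h 3 min
Sat: 9:05 AM–8:51 PM = 11 h 46 min
Sun: 5:22 AM–1:19 PM = 7 h 57 min; less 75 min break → 6 h 42 min
Total: 9 h 51 min + 7 h 27 min + 4 h 17 min + 6 h 3 min + 11 h 46 min + 6 h 42 min = 46 h 6 min.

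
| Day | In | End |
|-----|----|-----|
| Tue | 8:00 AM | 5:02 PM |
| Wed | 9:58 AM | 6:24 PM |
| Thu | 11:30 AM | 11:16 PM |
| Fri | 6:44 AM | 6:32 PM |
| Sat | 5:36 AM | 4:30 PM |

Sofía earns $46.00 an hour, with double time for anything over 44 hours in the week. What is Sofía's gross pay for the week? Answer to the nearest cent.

$2753.87

Tue: 8:00 AM–5:02 PM = 9 h 2 min
Wed: 9:58 AM–6:24 PM = 8 h 26 min
Thu: 11:30 AM–11:16 PM = 11 h 46 min
Fri: 6:44 AM–6:32 PM = 11 h 48 min
Sat: 5:36 AM–4:30 PM = 10 h 54 min
Total worked: 51 h 56 min = 3116 min.
Regular 44 h 0 min = 2640 min at $46.00/h; overtime 7 h 56 min = 476 min at $92.00/h.
Pay = (2640 × $46.00 + 476 × $92.00) ÷ 60 = $2753.87.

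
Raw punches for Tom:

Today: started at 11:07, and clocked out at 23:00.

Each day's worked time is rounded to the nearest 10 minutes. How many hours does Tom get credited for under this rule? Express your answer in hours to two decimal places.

11.83 hours

Today: 11:07–23:00 = 11 h 53 min → rounds to 11 h 50 min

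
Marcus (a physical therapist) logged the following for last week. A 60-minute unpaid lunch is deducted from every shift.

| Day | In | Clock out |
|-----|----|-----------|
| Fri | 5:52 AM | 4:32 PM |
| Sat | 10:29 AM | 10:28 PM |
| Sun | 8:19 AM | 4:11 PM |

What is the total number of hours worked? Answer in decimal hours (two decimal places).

Fri: 5:52 AM–4:32 PM = 10 h 40 min; less 60 min break → 9 h 40 min
Sat: 10:29 AM–10:28 PM = 11 h 59 min; less 60 min break → 10 h 59 min
Sun: 8:19 AM–4:11 PM = 7 h 52 min; less 60 min break → 6 h 52 min
Total: 9 h 40 min + 10 h 59 min + 6 h 52 min = 27 h 31 min.

27.52 hours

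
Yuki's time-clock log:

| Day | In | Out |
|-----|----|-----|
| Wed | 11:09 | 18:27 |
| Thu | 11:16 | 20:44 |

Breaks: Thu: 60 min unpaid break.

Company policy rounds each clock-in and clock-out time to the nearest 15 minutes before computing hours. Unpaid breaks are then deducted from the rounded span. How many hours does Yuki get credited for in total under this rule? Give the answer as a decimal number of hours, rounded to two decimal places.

15.75 hours

Wed: in 11:09→11:15, out 18:27→18:30; 7 h 15 min
Thu: in 11:16→11:15, out 20:44→20:45; 9 h 30 min − 60 min = 8 h 30 min
Total credited: 15 h 45 min.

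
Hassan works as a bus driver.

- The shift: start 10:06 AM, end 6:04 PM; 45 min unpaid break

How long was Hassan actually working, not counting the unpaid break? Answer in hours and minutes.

7 h 13 min

The shift: 10:06 AM–6:04 PM = 7 h 58 min; less 45 min break → 7 h 13 min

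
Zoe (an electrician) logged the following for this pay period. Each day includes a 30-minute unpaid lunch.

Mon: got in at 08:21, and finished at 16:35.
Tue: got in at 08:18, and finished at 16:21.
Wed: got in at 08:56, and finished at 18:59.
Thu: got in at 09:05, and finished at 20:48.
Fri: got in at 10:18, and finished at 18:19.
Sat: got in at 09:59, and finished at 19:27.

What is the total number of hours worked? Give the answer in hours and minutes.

Mon: 08:21–16:35 = 8 h 14 min; less 30 min break → 7 h 44 min
Tue: 08:18–16:21 = 8 h 3 min; less 30 min break → 7 h 33 min
Wed: 08:56–18:59 = 10 h 3 min; less 30 min break → 9 h 33 min
Thu: 09:05–20:48 = 11 h 43 min; less 30 min break → 11 h 13 min
Fri: 10:18–18:19 = 8 h 1 min; less 30 min break → 7 h 31 min
Sat: 09:59–19:27 = 9 h 28 min; less 30 min break → 8 h 58 min
Total: 7 h 44 min + 7 h 33 min + 9 h 33 min + 11 h 13 min + 7 h 31 min + 8 h 58 min = 52 h 32 min.

52 h 32 min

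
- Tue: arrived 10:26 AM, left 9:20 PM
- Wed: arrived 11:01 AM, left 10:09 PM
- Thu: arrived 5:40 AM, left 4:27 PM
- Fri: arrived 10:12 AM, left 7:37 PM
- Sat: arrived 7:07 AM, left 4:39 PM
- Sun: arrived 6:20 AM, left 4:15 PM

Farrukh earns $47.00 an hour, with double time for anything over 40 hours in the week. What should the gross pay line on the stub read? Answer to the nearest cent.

$3918.23

Tue: 10:26 AM–9:20 PM = 10 h 54 min
Wed: 11:01 AM–10:09 PM = 11 h 8 min
Thu: 5:40 AM–4:27 PM = 10 h 47 min
Fri: 10:12 AM–7:37 PM = 9 h 25 min
Sat: 7:07 AM–4:39 PM = 9 h 32 min
Sun: 6:20 AM–4:15 PM = 9 h 55 min
Total worked: 61 h 41 min = 3701 min.
Regular 40 h 0 min = 2400 min at $47.00/h; overtime 21 h 41 min = 1301 min at $94.00/h.
Pay = (2400 × $47.00 + 1301 × $94.00) ÷ 60 = $3918.23.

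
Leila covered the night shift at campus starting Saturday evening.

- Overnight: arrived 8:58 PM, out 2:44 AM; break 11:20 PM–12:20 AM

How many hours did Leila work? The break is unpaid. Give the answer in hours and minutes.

Overnight: 8:58 PM → midnight = 3 h 2 min; midnight → 2:44 AM = 2 h 44 min; span 5 h 46 min; less 60 min break → 4 h 46 min

4 h 46 min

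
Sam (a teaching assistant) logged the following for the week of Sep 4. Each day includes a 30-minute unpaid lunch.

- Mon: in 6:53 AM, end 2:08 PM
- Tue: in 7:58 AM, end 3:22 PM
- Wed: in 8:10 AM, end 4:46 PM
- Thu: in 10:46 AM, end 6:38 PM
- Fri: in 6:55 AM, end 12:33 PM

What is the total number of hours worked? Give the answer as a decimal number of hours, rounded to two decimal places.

34.25 hours

Mon: 6:53 AM–2:08 PM = 7 h 15 min; less 30 min break → 6 h 45 min
Tue: 7:58 AM–3:22 PM = 7 h 24 min; less 30 min break → 6 h 54 min
Wed: 8:10 AM–4:46 PM = 8 h 36 min; less 30 min break → 8 h 6 min
Thu: 10:46 AM–6:38 PM = 7 h 52 min; less 30 min break → 7 h 22 min
Fri: 6:55 AM–12:33 PM = 5 h 38 min; less 30 min break → 5 h 8 min
Total: 6 h 45 min + 6 h 54 min + 8 h 6 min + 7 h 22 min + 5 h 8 min = 34 h 15 min.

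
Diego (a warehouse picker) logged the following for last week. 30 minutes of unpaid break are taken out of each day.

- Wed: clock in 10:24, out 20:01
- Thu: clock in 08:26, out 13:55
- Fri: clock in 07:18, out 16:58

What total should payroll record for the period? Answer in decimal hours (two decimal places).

23.27 hours

Wed: 10:24–20:01 = 9 h 37 min; less 30 min break → 9 h 7 min
Thu: 08:26–13:55 = 5 h 29 min; less 30 min break → 4 h 59 min
Fri: 07:18–16:58 = 9 h 40 min; less 30 min break → 9 h 10 min
Total: 9 h 7 min + 4 h 59 min + 9 h 10 min = 23 h 16 min.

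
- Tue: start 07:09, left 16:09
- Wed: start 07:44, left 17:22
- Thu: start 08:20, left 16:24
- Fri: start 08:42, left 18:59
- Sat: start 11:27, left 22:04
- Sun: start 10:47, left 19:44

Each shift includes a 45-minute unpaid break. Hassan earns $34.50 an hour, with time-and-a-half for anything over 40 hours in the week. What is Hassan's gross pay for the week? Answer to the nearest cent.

$2003.59

Tue: 07:09–16:09 = 9 h 0 min; less 45 min break → 8 h 15 min
Wed: 07:44–17:22 = 9 h 38 min; less 45 min break → 8 h 53 min
Thu: 08:20–16:24 = 8 h 4 min; less 45 min break → 7 h 19 min
Fri: 08:42–18:59 = 10 h 17 min; less 45 min break → 9 h 32 min
Sat: 11:27–22:04 = 10 h 37 min; less 45 min break → 9 h 52 min
Sun: 10:47–19:44 = 8 h 57 min; less 45 min break → 8 h 12 min
Total worked: 52 h 3 min = 3123 min.
Regular 40 h 0 min = 2400 min at $34.50/h; overtime 12 h 3 min = 723 min at $51.75/h.
Pay = (2400 × $34.50 + 723 × $51.75) ÷ 60 = $2003.59.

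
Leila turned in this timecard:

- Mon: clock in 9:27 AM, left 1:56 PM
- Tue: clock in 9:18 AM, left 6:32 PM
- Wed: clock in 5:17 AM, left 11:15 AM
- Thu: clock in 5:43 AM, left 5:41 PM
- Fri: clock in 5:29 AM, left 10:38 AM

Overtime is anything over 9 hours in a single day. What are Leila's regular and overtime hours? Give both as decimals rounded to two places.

Regular 33.60 hours, overtime 3.20 hours

Mon: 9:27 AM–1:56 PM = 4 h 29 min
Tue: 9:18 AM–6:32 PM = 9 h 14 min
Wed: 5:17 AM–11:15 AM = 5 h 58 min
Thu: 5:43 AM–5:41 PM = 11 h 58 min
Fri: 5:29 AM–10:38 AM = 5 h 9 min
Mon reg 4 h 29 min / OT 0 h 0 min; Tue reg 9 h 0 min / OT 0 h 14 min; Wed reg 5 h 58 min / OT 0 h 0 min; Thu reg 9 h 0 min / OT 2 h 58 min; Fri reg 5 h 9 min / OT 0 h 0 min.
Totals: regular 33 h 36 min, overtime 3 h 12 min.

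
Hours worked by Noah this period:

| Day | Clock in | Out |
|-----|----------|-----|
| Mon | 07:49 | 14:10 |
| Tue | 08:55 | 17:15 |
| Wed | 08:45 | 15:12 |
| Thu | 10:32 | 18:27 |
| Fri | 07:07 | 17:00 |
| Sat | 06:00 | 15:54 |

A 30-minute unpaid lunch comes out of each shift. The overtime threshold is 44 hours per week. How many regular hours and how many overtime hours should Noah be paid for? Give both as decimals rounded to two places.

Mon: 07:49–14:10 = 6 h 21 min; less 30 min break → 5 h 51 min
Tue: 08:55–17:15 = 8 h 20 min; less 30 min break → 7 h 50 min
Wed: 08:45–15:12 = 6 h 27 min; less 30 min break → 5 h 57 min
Thu: 10:32–18:27 = 7 h 55 min; less 30 min break → 7 h 25 min
Fri: 07:07–17:00 = 9 h 53 min; less 30 min break → 9 h 23 min
Sat: 06:00–15:54 = 9 h 54 min; less 30 min break → 9 h 24 min
Total worked: 45 h 50 min = 45.83 h.
Threshold 44 h → overtime 1 h 50 min, regular 44 h 0 min.

Regular 44.00 hours, overtime 1.83 hours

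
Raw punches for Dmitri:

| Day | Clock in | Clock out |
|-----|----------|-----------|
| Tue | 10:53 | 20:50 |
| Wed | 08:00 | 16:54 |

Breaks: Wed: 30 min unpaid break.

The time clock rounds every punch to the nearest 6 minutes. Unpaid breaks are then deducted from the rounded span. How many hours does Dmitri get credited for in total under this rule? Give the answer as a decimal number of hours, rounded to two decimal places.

Tue: in 10:53→10:54, out 20:50→20:48; 9 h 54 min
Wed: in 08:00→08:00, out 16:54→16:54; 8 h 54 min − 30 min = 8 h 24 min
Total credited: 18 h 18 min.

18.30 hours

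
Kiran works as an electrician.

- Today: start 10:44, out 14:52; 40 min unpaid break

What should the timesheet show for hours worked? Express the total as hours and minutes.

Today: 10:44–14:52 = 4 h 8 min; less 40 min break → 3 h 28 min

3 h 28 min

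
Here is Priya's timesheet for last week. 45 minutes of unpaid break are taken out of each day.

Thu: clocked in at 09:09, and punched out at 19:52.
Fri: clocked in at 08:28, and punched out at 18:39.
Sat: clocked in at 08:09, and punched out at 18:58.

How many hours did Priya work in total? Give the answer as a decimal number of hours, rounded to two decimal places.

29.47 hours

Thu: 09:09–19:52 = 10 h 43 min; less 45 min break → 9 h 58 min
Fri: 08:28–18:39 = 10 h 11 min; less 45 min break → 9 h 26 min
Sat: 08:09–18:58 = 10 h 49 min; less 45 min break → 10 h 4 min
Total: 9 h 58 min + 9 h 26 min + 10 h 4 min = 29 h 28 min.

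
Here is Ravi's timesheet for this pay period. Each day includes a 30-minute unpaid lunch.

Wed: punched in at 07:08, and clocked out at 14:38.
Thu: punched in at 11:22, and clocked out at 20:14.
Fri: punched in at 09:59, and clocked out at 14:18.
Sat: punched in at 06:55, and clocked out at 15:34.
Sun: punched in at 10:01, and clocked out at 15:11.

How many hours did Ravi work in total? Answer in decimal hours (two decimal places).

Wed: 07:08–14:38 = 7 h 30 min; less 30 min break → 7 h 0 min
Thu: 11:22–20:14 = 8 h 52 min; less 30 min break → 8 h 22 min
Fri: 09:59–14:18 = 4 h 19 min; less 30 min break → 3 h 49 min
Sat: 06:55–15:34 = 8 h 39 min; less 30 min break → 8 h 9 min
Sun: 10:01–15:11 = 5 h 10 min; less 30 min break → 4 h 40 min
Total: 7 h 0 min + 8 h 22 min + 3 h 49 min + 8 h 9 min + 4 h 40 min = 32 h 0 min.

32.00 hours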